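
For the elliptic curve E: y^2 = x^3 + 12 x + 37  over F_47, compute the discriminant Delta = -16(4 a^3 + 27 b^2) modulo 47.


4 a^3 + 27 b^2 = 4*12^3 + 27*37^2 = 6912 + 36963 = 43875
Delta = -16 * (43875) = -702000
Delta mod 47 = 39

Delta = 39 (mod 47)


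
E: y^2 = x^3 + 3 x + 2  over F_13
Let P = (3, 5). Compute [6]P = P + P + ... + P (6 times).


k = 6 = 110_2 (binary, LSB first: 011)
Double-and-add from P = (3, 5):
  bit 0 = 0: acc unchanged = O
  bit 1 = 1: acc = O + (3, 8) = (3, 8)
  bit 2 = 1: acc = (3, 8) + (3, 5) = O

6P = O


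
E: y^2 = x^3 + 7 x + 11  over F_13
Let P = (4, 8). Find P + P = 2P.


Doubling: s = (3 x1^2 + a) / (2 y1)
s = (3*4^2 + 7) / (2*8) mod 13 = 1
x3 = s^2 - 2 x1 mod 13 = 1^2 - 2*4 = 6
y3 = s (x1 - x3) - y1 mod 13 = 1 * (4 - 6) - 8 = 3

2P = (6, 3)


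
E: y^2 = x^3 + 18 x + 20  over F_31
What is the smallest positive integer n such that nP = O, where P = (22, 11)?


Compute successive multiples of P until we hit O:
  1P = (22, 11)
  2P = (22, 20)
  3P = O

ord(P) = 3


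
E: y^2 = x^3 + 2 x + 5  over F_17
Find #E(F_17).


For each x in F_17, count y with y^2 = x^3 + 2 x + 5 mod 17:
  x = 1: RHS = 8, y in [5, 12]  -> 2 point(s)
  x = 2: RHS = 0, y in [0]  -> 1 point(s)
  x = 3: RHS = 4, y in [2, 15]  -> 2 point(s)
  x = 4: RHS = 9, y in [3, 14]  -> 2 point(s)
  x = 5: RHS = 4, y in [2, 15]  -> 2 point(s)
  x = 9: RHS = 4, y in [2, 15]  -> 2 point(s)
  x = 11: RHS = 15, y in [7, 10]  -> 2 point(s)
  x = 13: RHS = 1, y in [1, 16]  -> 2 point(s)
  x = 16: RHS = 2, y in [6, 11]  -> 2 point(s)
Affine points: 17. Add the point at infinity: total = 18.

#E(F_17) = 18


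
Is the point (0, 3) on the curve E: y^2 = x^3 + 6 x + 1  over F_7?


Check whether y^2 = x^3 + 6 x + 1 (mod 7) for (x, y) = (0, 3).
LHS: y^2 = 3^2 mod 7 = 2
RHS: x^3 + 6 x + 1 = 0^3 + 6*0 + 1 mod 7 = 1
LHS != RHS

No, not on the curve


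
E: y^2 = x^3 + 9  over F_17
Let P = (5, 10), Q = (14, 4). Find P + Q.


P != Q, so use the chord formula.
s = (y2 - y1) / (x2 - x1) = (11) / (9) mod 17 = 5
x3 = s^2 - x1 - x2 mod 17 = 5^2 - 5 - 14 = 6
y3 = s (x1 - x3) - y1 mod 17 = 5 * (5 - 6) - 10 = 2

P + Q = (6, 2)


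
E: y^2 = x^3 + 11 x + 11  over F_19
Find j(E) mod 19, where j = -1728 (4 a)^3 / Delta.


Delta = -16(4 a^3 + 27 b^2) mod 19 = 9
-1728 * (4 a)^3 = -1728 * (4*11)^3 mod 19 = 7
j = 7 * 9^(-1) mod 19 = 5

j = 5 (mod 19)


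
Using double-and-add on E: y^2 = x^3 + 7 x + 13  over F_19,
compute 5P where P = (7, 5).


k = 5 = 101_2 (binary, LSB first: 101)
Double-and-add from P = (7, 5):
  bit 0 = 1: acc = O + (7, 5) = (7, 5)
  bit 1 = 0: acc unchanged = (7, 5)
  bit 2 = 1: acc = (7, 5) + (15, 4) = (8, 7)

5P = (8, 7)


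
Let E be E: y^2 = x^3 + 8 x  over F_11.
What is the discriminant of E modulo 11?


4 a^3 + 27 b^2 = 4*8^3 + 27*0^2 = 2048 + 0 = 2048
Delta = -16 * (2048) = -32768
Delta mod 11 = 1

Delta = 1 (mod 11)


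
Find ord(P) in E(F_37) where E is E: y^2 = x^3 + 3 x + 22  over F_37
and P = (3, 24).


Compute successive multiples of P until we hit O:
  1P = (3, 24)
  2P = (10, 4)
  3P = (8, 22)
  4P = (1, 27)
  5P = (26, 29)
  6P = (17, 18)
  7P = (27, 18)
  8P = (14, 25)
  ... (continuing to 47P)
  47P = O

ord(P) = 47


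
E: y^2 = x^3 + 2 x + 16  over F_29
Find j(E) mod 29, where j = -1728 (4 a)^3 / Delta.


Delta = -16(4 a^3 + 27 b^2) mod 29 = 24
-1728 * (4 a)^3 = -1728 * (4*2)^3 mod 29 = 25
j = 25 * 24^(-1) mod 29 = 24

j = 24 (mod 29)


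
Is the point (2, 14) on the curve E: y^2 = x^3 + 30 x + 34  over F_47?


Check whether y^2 = x^3 + 30 x + 34 (mod 47) for (x, y) = (2, 14).
LHS: y^2 = 14^2 mod 47 = 8
RHS: x^3 + 30 x + 34 = 2^3 + 30*2 + 34 mod 47 = 8
LHS = RHS

Yes, on the curve


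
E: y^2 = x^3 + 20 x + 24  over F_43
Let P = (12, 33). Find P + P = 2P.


Doubling: s = (3 x1^2 + a) / (2 y1)
s = (3*12^2 + 20) / (2*33) mod 43 = 29
x3 = s^2 - 2 x1 mod 43 = 29^2 - 2*12 = 0
y3 = s (x1 - x3) - y1 mod 43 = 29 * (12 - 0) - 33 = 14

2P = (0, 14)


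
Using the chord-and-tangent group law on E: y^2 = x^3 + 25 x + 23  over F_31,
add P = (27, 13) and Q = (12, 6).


P != Q, so use the chord formula.
s = (y2 - y1) / (x2 - x1) = (24) / (16) mod 31 = 17
x3 = s^2 - x1 - x2 mod 31 = 17^2 - 27 - 12 = 2
y3 = s (x1 - x3) - y1 mod 31 = 17 * (27 - 2) - 13 = 9

P + Q = (2, 9)


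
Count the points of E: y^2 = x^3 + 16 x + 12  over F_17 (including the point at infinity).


For each x in F_17, count y with y^2 = x^3 + 16 x + 12 mod 17:
  x = 2: RHS = 1, y in [1, 16]  -> 2 point(s)
  x = 3: RHS = 2, y in [6, 11]  -> 2 point(s)
  x = 4: RHS = 4, y in [2, 15]  -> 2 point(s)
  x = 5: RHS = 13, y in [8, 9]  -> 2 point(s)
  x = 6: RHS = 1, y in [1, 16]  -> 2 point(s)
  x = 7: RHS = 8, y in [5, 12]  -> 2 point(s)
  x = 9: RHS = 1, y in [1, 16]  -> 2 point(s)
  x = 10: RHS = 16, y in [4, 13]  -> 2 point(s)
Affine points: 16. Add the point at infinity: total = 17.

#E(F_17) = 17


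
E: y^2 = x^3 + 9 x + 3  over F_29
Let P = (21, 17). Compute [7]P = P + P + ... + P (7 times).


k = 7 = 111_2 (binary, LSB first: 111)
Double-and-add from P = (21, 17):
  bit 0 = 1: acc = O + (21, 17) = (21, 17)
  bit 1 = 1: acc = (21, 17) + (15, 27) = (28, 14)
  bit 2 = 1: acc = (28, 14) + (8, 23) = (23, 20)

7P = (23, 20)


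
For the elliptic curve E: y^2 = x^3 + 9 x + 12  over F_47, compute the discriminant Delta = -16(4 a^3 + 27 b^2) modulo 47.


4 a^3 + 27 b^2 = 4*9^3 + 27*12^2 = 2916 + 3888 = 6804
Delta = -16 * (6804) = -108864
Delta mod 47 = 35

Delta = 35 (mod 47)


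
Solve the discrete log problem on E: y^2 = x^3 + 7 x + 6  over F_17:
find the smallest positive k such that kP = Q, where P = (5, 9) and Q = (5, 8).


Enumerate multiples of P until we hit Q = (5, 8):
  1P = (5, 9)
  2P = (16, 7)
  3P = (15, 16)
  4P = (15, 1)
  5P = (16, 10)
  6P = (5, 8)
Match found at i = 6.

k = 6


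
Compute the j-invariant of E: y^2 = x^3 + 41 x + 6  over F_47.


Delta = -16(4 a^3 + 27 b^2) mod 47 = 11
-1728 * (4 a)^3 = -1728 * (4*41)^3 mod 47 = 28
j = 28 * 11^(-1) mod 47 = 41

j = 41 (mod 47)


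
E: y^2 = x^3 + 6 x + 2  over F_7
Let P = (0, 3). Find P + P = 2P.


Doubling: s = (3 x1^2 + a) / (2 y1)
s = (3*0^2 + 6) / (2*3) mod 7 = 1
x3 = s^2 - 2 x1 mod 7 = 1^2 - 2*0 = 1
y3 = s (x1 - x3) - y1 mod 7 = 1 * (0 - 1) - 3 = 3

2P = (1, 3)


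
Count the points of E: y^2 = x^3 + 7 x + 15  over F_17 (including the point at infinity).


For each x in F_17, count y with y^2 = x^3 + 7 x + 15 mod 17:
  x = 0: RHS = 15, y in [7, 10]  -> 2 point(s)
  x = 6: RHS = 1, y in [1, 16]  -> 2 point(s)
  x = 7: RHS = 16, y in [4, 13]  -> 2 point(s)
  x = 9: RHS = 8, y in [5, 12]  -> 2 point(s)
  x = 12: RHS = 8, y in [5, 12]  -> 2 point(s)
  x = 13: RHS = 8, y in [5, 12]  -> 2 point(s)
  x = 14: RHS = 1, y in [1, 16]  -> 2 point(s)
Affine points: 14. Add the point at infinity: total = 15.

#E(F_17) = 15


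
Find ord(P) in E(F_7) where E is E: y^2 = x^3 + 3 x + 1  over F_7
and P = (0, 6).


Compute successive multiples of P until we hit O:
  1P = (0, 6)
  2P = (4, 0)
  3P = (0, 1)
  4P = O

ord(P) = 4


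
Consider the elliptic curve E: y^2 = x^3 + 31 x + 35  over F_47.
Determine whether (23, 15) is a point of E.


Check whether y^2 = x^3 + 31 x + 35 (mod 47) for (x, y) = (23, 15).
LHS: y^2 = 15^2 mod 47 = 37
RHS: x^3 + 31 x + 35 = 23^3 + 31*23 + 35 mod 47 = 37
LHS = RHS

Yes, on the curve


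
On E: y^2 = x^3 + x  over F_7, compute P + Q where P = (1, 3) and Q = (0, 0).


P != Q, so use the chord formula.
s = (y2 - y1) / (x2 - x1) = (4) / (6) mod 7 = 3
x3 = s^2 - x1 - x2 mod 7 = 3^2 - 1 - 0 = 1
y3 = s (x1 - x3) - y1 mod 7 = 3 * (1 - 1) - 3 = 4

P + Q = (1, 4)


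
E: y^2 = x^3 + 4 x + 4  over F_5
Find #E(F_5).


For each x in F_5, count y with y^2 = x^3 + 4 x + 4 mod 5:
  x = 0: RHS = 4, y in [2, 3]  -> 2 point(s)
  x = 1: RHS = 4, y in [2, 3]  -> 2 point(s)
  x = 2: RHS = 0, y in [0]  -> 1 point(s)
  x = 4: RHS = 4, y in [2, 3]  -> 2 point(s)
Affine points: 7. Add the point at infinity: total = 8.

#E(F_5) = 8


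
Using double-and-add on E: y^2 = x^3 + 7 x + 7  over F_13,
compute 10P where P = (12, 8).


k = 10 = 1010_2 (binary, LSB first: 0101)
Double-and-add from P = (12, 8):
  bit 0 = 0: acc unchanged = O
  bit 1 = 1: acc = O + (3, 9) = (3, 9)
  bit 2 = 0: acc unchanged = (3, 9)
  bit 3 = 1: acc = (3, 9) + (7, 10) = (12, 5)

10P = (12, 5)


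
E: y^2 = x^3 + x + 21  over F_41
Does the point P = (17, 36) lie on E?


Check whether y^2 = x^3 + 1 x + 21 (mod 41) for (x, y) = (17, 36).
LHS: y^2 = 36^2 mod 41 = 25
RHS: x^3 + 1 x + 21 = 17^3 + 1*17 + 21 mod 41 = 31
LHS != RHS

No, not on the curve


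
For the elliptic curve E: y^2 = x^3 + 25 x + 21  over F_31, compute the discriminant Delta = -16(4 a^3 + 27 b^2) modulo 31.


4 a^3 + 27 b^2 = 4*25^3 + 27*21^2 = 62500 + 11907 = 74407
Delta = -16 * (74407) = -1190512
Delta mod 31 = 12

Delta = 12 (mod 31)


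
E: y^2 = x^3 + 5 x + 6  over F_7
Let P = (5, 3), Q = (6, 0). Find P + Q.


P != Q, so use the chord formula.
s = (y2 - y1) / (x2 - x1) = (4) / (1) mod 7 = 4
x3 = s^2 - x1 - x2 mod 7 = 4^2 - 5 - 6 = 5
y3 = s (x1 - x3) - y1 mod 7 = 4 * (5 - 5) - 3 = 4

P + Q = (5, 4)


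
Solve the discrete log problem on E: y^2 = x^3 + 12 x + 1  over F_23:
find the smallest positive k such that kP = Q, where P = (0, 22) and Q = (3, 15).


Enumerate multiples of P until we hit Q = (3, 15):
  1P = (0, 22)
  2P = (13, 10)
  3P = (5, 18)
  4P = (3, 8)
  5P = (6, 6)
  6P = (19, 21)
  7P = (17, 14)
  8P = (18, 0)
  9P = (17, 9)
  10P = (19, 2)
  11P = (6, 17)
  12P = (3, 15)
Match found at i = 12.

k = 12


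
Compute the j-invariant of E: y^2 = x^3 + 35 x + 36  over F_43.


Delta = -16(4 a^3 + 27 b^2) mod 43 = 33
-1728 * (4 a)^3 = -1728 * (4*35)^3 mod 43 = 16
j = 16 * 33^(-1) mod 43 = 7

j = 7 (mod 43)


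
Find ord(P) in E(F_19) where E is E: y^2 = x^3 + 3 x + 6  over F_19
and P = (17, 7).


Compute successive multiples of P until we hit O:
  1P = (17, 7)
  2P = (13, 0)
  3P = (17, 12)
  4P = O

ord(P) = 4


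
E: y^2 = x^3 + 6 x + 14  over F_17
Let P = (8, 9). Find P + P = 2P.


Doubling: s = (3 x1^2 + a) / (2 y1)
s = (3*8^2 + 6) / (2*9) mod 17 = 11
x3 = s^2 - 2 x1 mod 17 = 11^2 - 2*8 = 3
y3 = s (x1 - x3) - y1 mod 17 = 11 * (8 - 3) - 9 = 12

2P = (3, 12)


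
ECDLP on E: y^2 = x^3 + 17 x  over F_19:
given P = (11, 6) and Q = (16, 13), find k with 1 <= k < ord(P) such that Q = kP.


Enumerate multiples of P until we hit Q = (16, 13):
  1P = (11, 6)
  2P = (16, 13)
Match found at i = 2.

k = 2


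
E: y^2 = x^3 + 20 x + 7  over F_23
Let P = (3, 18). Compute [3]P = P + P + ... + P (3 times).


k = 3 = 11_2 (binary, LSB first: 11)
Double-and-add from P = (3, 18):
  bit 0 = 1: acc = O + (3, 18) = (3, 18)
  bit 1 = 1: acc = (3, 18) + (20, 9) = (8, 9)

3P = (8, 9)


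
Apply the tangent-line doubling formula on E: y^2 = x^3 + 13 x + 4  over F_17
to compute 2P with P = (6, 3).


Doubling: s = (3 x1^2 + a) / (2 y1)
s = (3*6^2 + 13) / (2*3) mod 17 = 6
x3 = s^2 - 2 x1 mod 17 = 6^2 - 2*6 = 7
y3 = s (x1 - x3) - y1 mod 17 = 6 * (6 - 7) - 3 = 8

2P = (7, 8)


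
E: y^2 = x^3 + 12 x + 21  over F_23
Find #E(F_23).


For each x in F_23, count y with y^2 = x^3 + 12 x + 21 mod 23:
  x = 4: RHS = 18, y in [8, 15]  -> 2 point(s)
  x = 8: RHS = 8, y in [10, 13]  -> 2 point(s)
  x = 11: RHS = 12, y in [9, 14]  -> 2 point(s)
  x = 14: RHS = 12, y in [9, 14]  -> 2 point(s)
  x = 16: RHS = 8, y in [10, 13]  -> 2 point(s)
  x = 17: RHS = 9, y in [3, 20]  -> 2 point(s)
  x = 19: RHS = 1, y in [1, 22]  -> 2 point(s)
  x = 20: RHS = 4, y in [2, 21]  -> 2 point(s)
  x = 21: RHS = 12, y in [9, 14]  -> 2 point(s)
  x = 22: RHS = 8, y in [10, 13]  -> 2 point(s)
Affine points: 20. Add the point at infinity: total = 21.

#E(F_23) = 21


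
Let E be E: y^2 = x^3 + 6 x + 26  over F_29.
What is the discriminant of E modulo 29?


4 a^3 + 27 b^2 = 4*6^3 + 27*26^2 = 864 + 18252 = 19116
Delta = -16 * (19116) = -305856
Delta mod 29 = 7

Delta = 7 (mod 29)


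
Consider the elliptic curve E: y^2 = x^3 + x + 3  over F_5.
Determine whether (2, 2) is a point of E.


Check whether y^2 = x^3 + 1 x + 3 (mod 5) for (x, y) = (2, 2).
LHS: y^2 = 2^2 mod 5 = 4
RHS: x^3 + 1 x + 3 = 2^3 + 1*2 + 3 mod 5 = 3
LHS != RHS

No, not on the curve


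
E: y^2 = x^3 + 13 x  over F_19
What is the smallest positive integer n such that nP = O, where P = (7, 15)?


Compute successive multiples of P until we hit O:
  1P = (7, 15)
  2P = (6, 3)
  3P = (17, 17)
  4P = (11, 7)
  5P = (5, 0)
  6P = (11, 12)
  7P = (17, 2)
  8P = (6, 16)
  ... (continuing to 10P)
  10P = O

ord(P) = 10


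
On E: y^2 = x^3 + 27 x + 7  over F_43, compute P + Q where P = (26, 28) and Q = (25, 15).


P != Q, so use the chord formula.
s = (y2 - y1) / (x2 - x1) = (30) / (42) mod 43 = 13
x3 = s^2 - x1 - x2 mod 43 = 13^2 - 26 - 25 = 32
y3 = s (x1 - x3) - y1 mod 43 = 13 * (26 - 32) - 28 = 23

P + Q = (32, 23)


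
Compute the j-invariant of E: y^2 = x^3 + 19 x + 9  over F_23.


Delta = -16(4 a^3 + 27 b^2) mod 23 = 16
-1728 * (4 a)^3 = -1728 * (4*19)^3 mod 23 = 6
j = 6 * 16^(-1) mod 23 = 9

j = 9 (mod 23)


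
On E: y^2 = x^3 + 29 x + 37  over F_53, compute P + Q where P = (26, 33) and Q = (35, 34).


P != Q, so use the chord formula.
s = (y2 - y1) / (x2 - x1) = (1) / (9) mod 53 = 6
x3 = s^2 - x1 - x2 mod 53 = 6^2 - 26 - 35 = 28
y3 = s (x1 - x3) - y1 mod 53 = 6 * (26 - 28) - 33 = 8

P + Q = (28, 8)


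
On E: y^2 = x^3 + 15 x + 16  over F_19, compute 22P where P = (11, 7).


k = 22 = 10110_2 (binary, LSB first: 01101)
Double-and-add from P = (11, 7):
  bit 0 = 0: acc unchanged = O
  bit 1 = 1: acc = O + (4, 11) = (4, 11)
  bit 2 = 1: acc = (4, 11) + (15, 5) = (16, 18)
  bit 3 = 0: acc unchanged = (16, 18)
  bit 4 = 1: acc = (16, 18) + (5, 8) = (15, 14)

22P = (15, 14)


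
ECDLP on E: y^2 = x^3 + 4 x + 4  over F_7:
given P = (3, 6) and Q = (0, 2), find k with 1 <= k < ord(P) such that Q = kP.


Enumerate multiples of P until we hit Q = (0, 2):
  1P = (3, 6)
  2P = (5, 4)
  3P = (0, 5)
  4P = (1, 4)
  5P = (4, 0)
  6P = (1, 3)
  7P = (0, 2)
Match found at i = 7.

k = 7


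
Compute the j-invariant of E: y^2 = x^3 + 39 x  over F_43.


Delta = -16(4 a^3 + 27 b^2) mod 43 = 11
-1728 * (4 a)^3 = -1728 * (4*39)^3 mod 43 = 2
j = 2 * 11^(-1) mod 43 = 8

j = 8 (mod 43)


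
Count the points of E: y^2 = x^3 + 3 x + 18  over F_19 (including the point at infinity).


For each x in F_19, count y with y^2 = x^3 + 3 x + 18 mod 19:
  x = 3: RHS = 16, y in [4, 15]  -> 2 point(s)
  x = 5: RHS = 6, y in [5, 14]  -> 2 point(s)
  x = 6: RHS = 5, y in [9, 10]  -> 2 point(s)
  x = 14: RHS = 11, y in [7, 12]  -> 2 point(s)
  x = 16: RHS = 1, y in [1, 18]  -> 2 point(s)
  x = 17: RHS = 4, y in [2, 17]  -> 2 point(s)
Affine points: 12. Add the point at infinity: total = 13.

#E(F_19) = 13


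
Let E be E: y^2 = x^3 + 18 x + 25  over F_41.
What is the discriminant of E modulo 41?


4 a^3 + 27 b^2 = 4*18^3 + 27*25^2 = 23328 + 16875 = 40203
Delta = -16 * (40203) = -643248
Delta mod 41 = 1

Delta = 1 (mod 41)


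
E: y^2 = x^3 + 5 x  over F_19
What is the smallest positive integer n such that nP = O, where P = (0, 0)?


Compute successive multiples of P until we hit O:
  1P = (0, 0)
  2P = O

ord(P) = 2


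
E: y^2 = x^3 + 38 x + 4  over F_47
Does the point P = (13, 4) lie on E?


Check whether y^2 = x^3 + 38 x + 4 (mod 47) for (x, y) = (13, 4).
LHS: y^2 = 4^2 mod 47 = 16
RHS: x^3 + 38 x + 4 = 13^3 + 38*13 + 4 mod 47 = 16
LHS = RHS

Yes, on the curve


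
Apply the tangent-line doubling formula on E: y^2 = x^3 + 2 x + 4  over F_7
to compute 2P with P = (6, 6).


Doubling: s = (3 x1^2 + a) / (2 y1)
s = (3*6^2 + 2) / (2*6) mod 7 = 1
x3 = s^2 - 2 x1 mod 7 = 1^2 - 2*6 = 3
y3 = s (x1 - x3) - y1 mod 7 = 1 * (6 - 3) - 6 = 4

2P = (3, 4)


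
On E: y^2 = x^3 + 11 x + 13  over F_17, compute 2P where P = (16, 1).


Doubling: s = (3 x1^2 + a) / (2 y1)
s = (3*16^2 + 11) / (2*1) mod 17 = 7
x3 = s^2 - 2 x1 mod 17 = 7^2 - 2*16 = 0
y3 = s (x1 - x3) - y1 mod 17 = 7 * (16 - 0) - 1 = 9

2P = (0, 9)


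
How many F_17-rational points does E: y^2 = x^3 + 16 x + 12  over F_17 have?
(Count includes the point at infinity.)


For each x in F_17, count y with y^2 = x^3 + 16 x + 12 mod 17:
  x = 2: RHS = 1, y in [1, 16]  -> 2 point(s)
  x = 3: RHS = 2, y in [6, 11]  -> 2 point(s)
  x = 4: RHS = 4, y in [2, 15]  -> 2 point(s)
  x = 5: RHS = 13, y in [8, 9]  -> 2 point(s)
  x = 6: RHS = 1, y in [1, 16]  -> 2 point(s)
  x = 7: RHS = 8, y in [5, 12]  -> 2 point(s)
  x = 9: RHS = 1, y in [1, 16]  -> 2 point(s)
  x = 10: RHS = 16, y in [4, 13]  -> 2 point(s)
Affine points: 16. Add the point at infinity: total = 17.

#E(F_17) = 17


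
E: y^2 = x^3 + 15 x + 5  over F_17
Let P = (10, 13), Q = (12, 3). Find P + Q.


P != Q, so use the chord formula.
s = (y2 - y1) / (x2 - x1) = (7) / (2) mod 17 = 12
x3 = s^2 - x1 - x2 mod 17 = 12^2 - 10 - 12 = 3
y3 = s (x1 - x3) - y1 mod 17 = 12 * (10 - 3) - 13 = 3

P + Q = (3, 3)


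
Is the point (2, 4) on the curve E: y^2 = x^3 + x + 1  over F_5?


Check whether y^2 = x^3 + 1 x + 1 (mod 5) for (x, y) = (2, 4).
LHS: y^2 = 4^2 mod 5 = 1
RHS: x^3 + 1 x + 1 = 2^3 + 1*2 + 1 mod 5 = 1
LHS = RHS

Yes, on the curve


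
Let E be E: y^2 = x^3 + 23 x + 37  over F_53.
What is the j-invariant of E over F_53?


Delta = -16(4 a^3 + 27 b^2) mod 53 = 7
-1728 * (4 a)^3 = -1728 * (4*23)^3 mod 53 = 40
j = 40 * 7^(-1) mod 53 = 36

j = 36 (mod 53)


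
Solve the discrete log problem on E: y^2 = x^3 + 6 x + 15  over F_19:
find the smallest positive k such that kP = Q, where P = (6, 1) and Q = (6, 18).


Enumerate multiples of P until we hit Q = (6, 18):
  1P = (6, 1)
  2P = (7, 18)
  3P = (10, 7)
  4P = (10, 12)
  5P = (7, 1)
  6P = (6, 18)
Match found at i = 6.

k = 6


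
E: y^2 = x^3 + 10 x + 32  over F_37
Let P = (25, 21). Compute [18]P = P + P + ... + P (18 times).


k = 18 = 10010_2 (binary, LSB first: 01001)
Double-and-add from P = (25, 21):
  bit 0 = 0: acc unchanged = O
  bit 1 = 1: acc = O + (36, 13) = (36, 13)
  bit 2 = 0: acc unchanged = (36, 13)
  bit 3 = 0: acc unchanged = (36, 13)
  bit 4 = 1: acc = (36, 13) + (12, 17) = (25, 16)

18P = (25, 16)


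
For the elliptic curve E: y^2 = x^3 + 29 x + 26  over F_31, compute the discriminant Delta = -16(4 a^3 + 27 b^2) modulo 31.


4 a^3 + 27 b^2 = 4*29^3 + 27*26^2 = 97556 + 18252 = 115808
Delta = -16 * (115808) = -1852928
Delta mod 31 = 4

Delta = 4 (mod 31)


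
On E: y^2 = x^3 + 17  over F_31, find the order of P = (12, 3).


Compute successive multiples of P until we hit O:
  1P = (12, 3)
  2P = (14, 8)
  3P = (19, 26)
  4P = (7, 9)
  5P = (6, 27)
  6P = (29, 3)
  7P = (21, 28)
  8P = (26, 27)
  ... (continuing to 43P)
  43P = O

ord(P) = 43


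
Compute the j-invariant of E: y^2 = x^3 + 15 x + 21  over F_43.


Delta = -16(4 a^3 + 27 b^2) mod 43 = 10
-1728 * (4 a)^3 = -1728 * (4*15)^3 mod 43 = 41
j = 41 * 10^(-1) mod 43 = 17

j = 17 (mod 43)


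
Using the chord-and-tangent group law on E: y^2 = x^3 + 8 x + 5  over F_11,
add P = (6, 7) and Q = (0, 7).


P != Q, so use the chord formula.
s = (y2 - y1) / (x2 - x1) = (0) / (5) mod 11 = 0
x3 = s^2 - x1 - x2 mod 11 = 0^2 - 6 - 0 = 5
y3 = s (x1 - x3) - y1 mod 11 = 0 * (6 - 5) - 7 = 4

P + Q = (5, 4)


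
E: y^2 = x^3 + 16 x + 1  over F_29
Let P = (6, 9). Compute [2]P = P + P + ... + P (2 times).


k = 2 = 10_2 (binary, LSB first: 01)
Double-and-add from P = (6, 9):
  bit 0 = 0: acc unchanged = O
  bit 1 = 1: acc = O + (24, 12) = (24, 12)

2P = (24, 12)


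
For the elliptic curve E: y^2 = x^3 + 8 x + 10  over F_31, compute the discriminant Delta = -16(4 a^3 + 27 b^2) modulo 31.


4 a^3 + 27 b^2 = 4*8^3 + 27*10^2 = 2048 + 2700 = 4748
Delta = -16 * (4748) = -75968
Delta mod 31 = 13

Delta = 13 (mod 31)


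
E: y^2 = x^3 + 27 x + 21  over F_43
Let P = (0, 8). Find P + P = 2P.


Doubling: s = (3 x1^2 + a) / (2 y1)
s = (3*0^2 + 27) / (2*8) mod 43 = 42
x3 = s^2 - 2 x1 mod 43 = 42^2 - 2*0 = 1
y3 = s (x1 - x3) - y1 mod 43 = 42 * (0 - 1) - 8 = 36

2P = (1, 36)


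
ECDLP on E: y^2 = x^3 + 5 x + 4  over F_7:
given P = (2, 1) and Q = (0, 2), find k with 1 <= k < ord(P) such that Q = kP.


Enumerate multiples of P until we hit Q = (0, 2):
  1P = (2, 1)
  2P = (0, 2)
Match found at i = 2.

k = 2


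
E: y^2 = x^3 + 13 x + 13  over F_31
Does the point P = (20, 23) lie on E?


Check whether y^2 = x^3 + 13 x + 13 (mod 31) for (x, y) = (20, 23).
LHS: y^2 = 23^2 mod 31 = 2
RHS: x^3 + 13 x + 13 = 20^3 + 13*20 + 13 mod 31 = 27
LHS != RHS

No, not on the curve


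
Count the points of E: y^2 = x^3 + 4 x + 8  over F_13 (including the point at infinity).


For each x in F_13, count y with y^2 = x^3 + 4 x + 8 mod 13:
  x = 1: RHS = 0, y in [0]  -> 1 point(s)
  x = 4: RHS = 10, y in [6, 7]  -> 2 point(s)
  x = 5: RHS = 10, y in [6, 7]  -> 2 point(s)
  x = 6: RHS = 1, y in [1, 12]  -> 2 point(s)
  x = 12: RHS = 3, y in [4, 9]  -> 2 point(s)
Affine points: 9. Add the point at infinity: total = 10.

#E(F_13) = 10


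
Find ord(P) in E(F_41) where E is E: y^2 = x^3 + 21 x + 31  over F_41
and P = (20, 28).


Compute successive multiples of P until we hit O:
  1P = (20, 28)
  2P = (3, 11)
  3P = (19, 14)
  4P = (34, 22)
  5P = (24, 3)
  6P = (13, 0)
  7P = (24, 38)
  8P = (34, 19)
  ... (continuing to 12P)
  12P = O

ord(P) = 12


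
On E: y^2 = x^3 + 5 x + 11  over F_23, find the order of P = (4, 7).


Compute successive multiples of P until we hit O:
  1P = (4, 7)
  2P = (21, 19)
  3P = (2, 12)
  4P = (6, 21)
  5P = (16, 1)
  6P = (9, 7)
  7P = (10, 16)
  8P = (17, 8)
  ... (continuing to 18P)
  18P = O

ord(P) = 18


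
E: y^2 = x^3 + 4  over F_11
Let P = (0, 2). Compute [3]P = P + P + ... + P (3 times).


k = 3 = 11_2 (binary, LSB first: 11)
Double-and-add from P = (0, 2):
  bit 0 = 1: acc = O + (0, 2) = (0, 2)
  bit 1 = 1: acc = (0, 2) + (0, 9) = O

3P = O


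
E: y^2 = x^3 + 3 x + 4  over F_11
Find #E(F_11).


For each x in F_11, count y with y^2 = x^3 + 3 x + 4 mod 11:
  x = 0: RHS = 4, y in [2, 9]  -> 2 point(s)
  x = 4: RHS = 3, y in [5, 6]  -> 2 point(s)
  x = 5: RHS = 1, y in [1, 10]  -> 2 point(s)
  x = 7: RHS = 5, y in [4, 7]  -> 2 point(s)
  x = 8: RHS = 1, y in [1, 10]  -> 2 point(s)
  x = 9: RHS = 1, y in [1, 10]  -> 2 point(s)
  x = 10: RHS = 0, y in [0]  -> 1 point(s)
Affine points: 13. Add the point at infinity: total = 14.

#E(F_11) = 14


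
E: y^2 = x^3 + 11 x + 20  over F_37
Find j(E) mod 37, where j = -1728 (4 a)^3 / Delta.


Delta = -16(4 a^3 + 27 b^2) mod 37 = 17
-1728 * (4 a)^3 = -1728 * (4*11)^3 mod 37 = 36
j = 36 * 17^(-1) mod 37 = 13

j = 13 (mod 37)


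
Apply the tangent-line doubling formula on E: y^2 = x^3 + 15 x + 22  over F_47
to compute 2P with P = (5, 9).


Doubling: s = (3 x1^2 + a) / (2 y1)
s = (3*5^2 + 15) / (2*9) mod 47 = 5
x3 = s^2 - 2 x1 mod 47 = 5^2 - 2*5 = 15
y3 = s (x1 - x3) - y1 mod 47 = 5 * (5 - 15) - 9 = 35

2P = (15, 35)


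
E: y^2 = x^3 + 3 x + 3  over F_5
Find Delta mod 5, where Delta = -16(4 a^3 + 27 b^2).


4 a^3 + 27 b^2 = 4*3^3 + 27*3^2 = 108 + 243 = 351
Delta = -16 * (351) = -5616
Delta mod 5 = 4

Delta = 4 (mod 5)


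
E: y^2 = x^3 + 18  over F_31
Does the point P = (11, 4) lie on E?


Check whether y^2 = x^3 + 0 x + 18 (mod 31) for (x, y) = (11, 4).
LHS: y^2 = 4^2 mod 31 = 16
RHS: x^3 + 0 x + 18 = 11^3 + 0*11 + 18 mod 31 = 16
LHS = RHS

Yes, on the curve


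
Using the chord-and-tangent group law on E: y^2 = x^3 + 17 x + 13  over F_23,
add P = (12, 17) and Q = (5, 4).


P != Q, so use the chord formula.
s = (y2 - y1) / (x2 - x1) = (10) / (16) mod 23 = 15
x3 = s^2 - x1 - x2 mod 23 = 15^2 - 12 - 5 = 1
y3 = s (x1 - x3) - y1 mod 23 = 15 * (12 - 1) - 17 = 10

P + Q = (1, 10)


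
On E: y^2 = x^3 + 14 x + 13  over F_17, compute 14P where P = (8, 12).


k = 14 = 1110_2 (binary, LSB first: 0111)
Double-and-add from P = (8, 12):
  bit 0 = 0: acc unchanged = O
  bit 1 = 1: acc = O + (16, 10) = (16, 10)
  bit 2 = 1: acc = (16, 10) + (2, 7) = (0, 8)
  bit 3 = 1: acc = (0, 8) + (5, 2) = (8, 5)

14P = (8, 5)


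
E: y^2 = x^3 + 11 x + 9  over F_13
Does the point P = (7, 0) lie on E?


Check whether y^2 = x^3 + 11 x + 9 (mod 13) for (x, y) = (7, 0).
LHS: y^2 = 0^2 mod 13 = 0
RHS: x^3 + 11 x + 9 = 7^3 + 11*7 + 9 mod 13 = 0
LHS = RHS

Yes, on the curve


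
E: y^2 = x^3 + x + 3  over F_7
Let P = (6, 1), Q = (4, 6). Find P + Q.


P != Q, so use the chord formula.
s = (y2 - y1) / (x2 - x1) = (5) / (5) mod 7 = 1
x3 = s^2 - x1 - x2 mod 7 = 1^2 - 6 - 4 = 5
y3 = s (x1 - x3) - y1 mod 7 = 1 * (6 - 5) - 1 = 0

P + Q = (5, 0)


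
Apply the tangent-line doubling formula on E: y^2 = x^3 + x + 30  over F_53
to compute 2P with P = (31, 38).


Doubling: s = (3 x1^2 + a) / (2 y1)
s = (3*31^2 + 1) / (2*38) mod 53 = 24
x3 = s^2 - 2 x1 mod 53 = 24^2 - 2*31 = 37
y3 = s (x1 - x3) - y1 mod 53 = 24 * (31 - 37) - 38 = 30

2P = (37, 30)


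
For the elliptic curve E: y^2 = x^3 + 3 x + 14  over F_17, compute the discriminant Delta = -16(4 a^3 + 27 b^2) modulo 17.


4 a^3 + 27 b^2 = 4*3^3 + 27*14^2 = 108 + 5292 = 5400
Delta = -16 * (5400) = -86400
Delta mod 17 = 11

Delta = 11 (mod 17)


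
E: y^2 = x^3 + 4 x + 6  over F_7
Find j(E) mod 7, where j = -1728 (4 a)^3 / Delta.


Delta = -16(4 a^3 + 27 b^2) mod 7 = 1
-1728 * (4 a)^3 = -1728 * (4*4)^3 mod 7 = 1
j = 1 * 1^(-1) mod 7 = 1

j = 1 (mod 7)


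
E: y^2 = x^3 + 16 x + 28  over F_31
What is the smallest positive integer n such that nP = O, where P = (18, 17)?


Compute successive multiples of P until we hit O:
  1P = (18, 17)
  2P = (14, 19)
  3P = (7, 24)
  4P = (0, 11)
  5P = (20, 3)
  6P = (11, 27)
  7P = (11, 4)
  8P = (20, 28)
  ... (continuing to 13P)
  13P = O

ord(P) = 13


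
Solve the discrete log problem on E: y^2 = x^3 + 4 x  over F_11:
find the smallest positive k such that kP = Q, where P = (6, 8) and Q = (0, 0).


Enumerate multiples of P until we hit Q = (0, 0):
  1P = (6, 8)
  2P = (4, 6)
  3P = (2, 7)
  4P = (1, 7)
  5P = (8, 7)
  6P = (0, 0)
Match found at i = 6.

k = 6


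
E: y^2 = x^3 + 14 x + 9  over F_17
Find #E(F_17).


For each x in F_17, count y with y^2 = x^3 + 14 x + 9 mod 17:
  x = 0: RHS = 9, y in [3, 14]  -> 2 point(s)
  x = 5: RHS = 0, y in [0]  -> 1 point(s)
  x = 7: RHS = 8, y in [5, 12]  -> 2 point(s)
  x = 8: RHS = 4, y in [2, 15]  -> 2 point(s)
  x = 11: RHS = 15, y in [7, 10]  -> 2 point(s)
  x = 12: RHS = 1, y in [1, 16]  -> 2 point(s)
  x = 13: RHS = 8, y in [5, 12]  -> 2 point(s)
  x = 14: RHS = 8, y in [5, 12]  -> 2 point(s)
Affine points: 15. Add the point at infinity: total = 16.

#E(F_17) = 16


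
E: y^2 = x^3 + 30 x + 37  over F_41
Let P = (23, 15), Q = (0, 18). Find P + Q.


P != Q, so use the chord formula.
s = (y2 - y1) / (x2 - x1) = (3) / (18) mod 41 = 7
x3 = s^2 - x1 - x2 mod 41 = 7^2 - 23 - 0 = 26
y3 = s (x1 - x3) - y1 mod 41 = 7 * (23 - 26) - 15 = 5

P + Q = (26, 5)


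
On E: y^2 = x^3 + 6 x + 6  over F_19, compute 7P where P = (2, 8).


k = 7 = 111_2 (binary, LSB first: 111)
Double-and-add from P = (2, 8):
  bit 0 = 1: acc = O + (2, 8) = (2, 8)
  bit 1 = 1: acc = (2, 8) + (13, 1) = (11, 15)
  bit 2 = 1: acc = (11, 15) + (12, 18) = (5, 3)

7P = (5, 3)


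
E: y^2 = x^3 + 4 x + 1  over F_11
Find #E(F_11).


For each x in F_11, count y with y^2 = x^3 + 4 x + 1 mod 11:
  x = 0: RHS = 1, y in [1, 10]  -> 2 point(s)
  x = 4: RHS = 4, y in [2, 9]  -> 2 point(s)
  x = 5: RHS = 3, y in [5, 6]  -> 2 point(s)
  x = 7: RHS = 9, y in [3, 8]  -> 2 point(s)
Affine points: 8. Add the point at infinity: total = 9.

#E(F_11) = 9


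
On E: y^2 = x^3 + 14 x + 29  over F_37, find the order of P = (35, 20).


Compute successive multiples of P until we hit O:
  1P = (35, 20)
  2P = (1, 28)
  3P = (4, 1)
  4P = (7, 27)
  5P = (2, 18)
  6P = (28, 32)
  7P = (23, 7)
  8P = (20, 24)
  ... (continuing to 44P)
  44P = O

ord(P) = 44


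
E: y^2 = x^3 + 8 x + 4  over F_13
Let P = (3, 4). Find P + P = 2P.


Doubling: s = (3 x1^2 + a) / (2 y1)
s = (3*3^2 + 8) / (2*4) mod 13 = 6
x3 = s^2 - 2 x1 mod 13 = 6^2 - 2*3 = 4
y3 = s (x1 - x3) - y1 mod 13 = 6 * (3 - 4) - 4 = 3

2P = (4, 3)


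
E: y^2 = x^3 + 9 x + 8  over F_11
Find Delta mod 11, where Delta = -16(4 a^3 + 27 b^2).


4 a^3 + 27 b^2 = 4*9^3 + 27*8^2 = 2916 + 1728 = 4644
Delta = -16 * (4644) = -74304
Delta mod 11 = 1

Delta = 1 (mod 11)


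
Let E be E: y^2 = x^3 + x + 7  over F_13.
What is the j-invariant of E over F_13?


Delta = -16(4 a^3 + 27 b^2) mod 13 = 10
-1728 * (4 a)^3 = -1728 * (4*1)^3 mod 13 = 12
j = 12 * 10^(-1) mod 13 = 9

j = 9 (mod 13)


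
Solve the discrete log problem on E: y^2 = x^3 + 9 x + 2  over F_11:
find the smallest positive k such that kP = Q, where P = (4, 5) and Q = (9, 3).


Enumerate multiples of P until we hit Q = (9, 3):
  1P = (4, 5)
  2P = (7, 1)
  3P = (3, 1)
  4P = (9, 8)
  5P = (1, 10)
  6P = (10, 5)
  7P = (8, 6)
  8P = (8, 5)
  9P = (10, 6)
  10P = (1, 1)
  11P = (9, 3)
Match found at i = 11.

k = 11


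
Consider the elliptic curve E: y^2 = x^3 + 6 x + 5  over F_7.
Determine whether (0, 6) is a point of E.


Check whether y^2 = x^3 + 6 x + 5 (mod 7) for (x, y) = (0, 6).
LHS: y^2 = 6^2 mod 7 = 1
RHS: x^3 + 6 x + 5 = 0^3 + 6*0 + 5 mod 7 = 5
LHS != RHS

No, not on the curve


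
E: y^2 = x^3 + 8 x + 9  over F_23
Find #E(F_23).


For each x in F_23, count y with y^2 = x^3 + 8 x + 9 mod 23:
  x = 0: RHS = 9, y in [3, 20]  -> 2 point(s)
  x = 1: RHS = 18, y in [8, 15]  -> 2 point(s)
  x = 4: RHS = 13, y in [6, 17]  -> 2 point(s)
  x = 5: RHS = 13, y in [6, 17]  -> 2 point(s)
  x = 10: RHS = 8, y in [10, 13]  -> 2 point(s)
  x = 11: RHS = 2, y in [5, 18]  -> 2 point(s)
  x = 12: RHS = 16, y in [4, 19]  -> 2 point(s)
  x = 14: RHS = 13, y in [6, 17]  -> 2 point(s)
  x = 15: RHS = 8, y in [10, 13]  -> 2 point(s)
  x = 16: RHS = 1, y in [1, 22]  -> 2 point(s)
  x = 20: RHS = 4, y in [2, 21]  -> 2 point(s)
  x = 21: RHS = 8, y in [10, 13]  -> 2 point(s)
  x = 22: RHS = 0, y in [0]  -> 1 point(s)
Affine points: 25. Add the point at infinity: total = 26.

#E(F_23) = 26


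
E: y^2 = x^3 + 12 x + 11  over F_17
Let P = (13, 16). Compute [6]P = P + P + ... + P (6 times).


k = 6 = 110_2 (binary, LSB first: 011)
Double-and-add from P = (13, 16):
  bit 0 = 0: acc unchanged = O
  bit 1 = 1: acc = O + (7, 8) = (7, 8)
  bit 2 = 1: acc = (7, 8) + (5, 14) = (14, 13)

6P = (14, 13)


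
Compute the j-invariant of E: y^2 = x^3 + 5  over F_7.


Delta = -16(4 a^3 + 27 b^2) mod 7 = 1
-1728 * (4 a)^3 = -1728 * (4*0)^3 mod 7 = 0
j = 0 * 1^(-1) mod 7 = 0

j = 0 (mod 7)


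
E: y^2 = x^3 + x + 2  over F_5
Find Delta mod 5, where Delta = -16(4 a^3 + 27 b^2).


4 a^3 + 27 b^2 = 4*1^3 + 27*2^2 = 4 + 108 = 112
Delta = -16 * (112) = -1792
Delta mod 5 = 3

Delta = 3 (mod 5)


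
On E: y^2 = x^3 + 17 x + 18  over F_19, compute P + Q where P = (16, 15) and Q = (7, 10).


P != Q, so use the chord formula.
s = (y2 - y1) / (x2 - x1) = (14) / (10) mod 19 = 9
x3 = s^2 - x1 - x2 mod 19 = 9^2 - 16 - 7 = 1
y3 = s (x1 - x3) - y1 mod 19 = 9 * (16 - 1) - 15 = 6

P + Q = (1, 6)


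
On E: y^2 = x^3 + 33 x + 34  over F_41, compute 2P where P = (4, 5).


Doubling: s = (3 x1^2 + a) / (2 y1)
s = (3*4^2 + 33) / (2*5) mod 41 = 4
x3 = s^2 - 2 x1 mod 41 = 4^2 - 2*4 = 8
y3 = s (x1 - x3) - y1 mod 41 = 4 * (4 - 8) - 5 = 20

2P = (8, 20)


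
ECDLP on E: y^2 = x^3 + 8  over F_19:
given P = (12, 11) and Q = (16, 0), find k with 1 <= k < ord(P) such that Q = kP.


Enumerate multiples of P until we hit Q = (16, 0):
  1P = (12, 11)
  2P = (2, 4)
  3P = (11, 3)
  4P = (3, 4)
  5P = (10, 18)
  6P = (14, 15)
  7P = (16, 0)
Match found at i = 7.

k = 7


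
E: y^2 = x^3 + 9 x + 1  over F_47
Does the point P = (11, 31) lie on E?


Check whether y^2 = x^3 + 9 x + 1 (mod 47) for (x, y) = (11, 31).
LHS: y^2 = 31^2 mod 47 = 21
RHS: x^3 + 9 x + 1 = 11^3 + 9*11 + 1 mod 47 = 21
LHS = RHS

Yes, on the curve


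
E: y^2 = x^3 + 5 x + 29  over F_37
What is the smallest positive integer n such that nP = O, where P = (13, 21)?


Compute successive multiples of P until we hit O:
  1P = (13, 21)
  2P = (8, 10)
  3P = (9, 10)
  4P = (11, 3)
  5P = (20, 27)
  6P = (7, 0)
  7P = (20, 10)
  8P = (11, 34)
  ... (continuing to 12P)
  12P = O

ord(P) = 12


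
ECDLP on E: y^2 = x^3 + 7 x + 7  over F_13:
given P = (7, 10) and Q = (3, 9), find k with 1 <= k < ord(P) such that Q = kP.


Enumerate multiples of P until we hit Q = (3, 9):
  1P = (7, 10)
  2P = (2, 9)
  3P = (3, 9)
Match found at i = 3.

k = 3


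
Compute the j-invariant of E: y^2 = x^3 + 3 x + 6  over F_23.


Delta = -16(4 a^3 + 27 b^2) mod 23 = 16
-1728 * (4 a)^3 = -1728 * (4*3)^3 mod 23 = 14
j = 14 * 16^(-1) mod 23 = 21

j = 21 (mod 23)


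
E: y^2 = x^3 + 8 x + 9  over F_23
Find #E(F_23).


For each x in F_23, count y with y^2 = x^3 + 8 x + 9 mod 23:
  x = 0: RHS = 9, y in [3, 20]  -> 2 point(s)
  x = 1: RHS = 18, y in [8, 15]  -> 2 point(s)
  x = 4: RHS = 13, y in [6, 17]  -> 2 point(s)
  x = 5: RHS = 13, y in [6, 17]  -> 2 point(s)
  x = 10: RHS = 8, y in [10, 13]  -> 2 point(s)
  x = 11: RHS = 2, y in [5, 18]  -> 2 point(s)
  x = 12: RHS = 16, y in [4, 19]  -> 2 point(s)
  x = 14: RHS = 13, y in [6, 17]  -> 2 point(s)
  x = 15: RHS = 8, y in [10, 13]  -> 2 point(s)
  x = 16: RHS = 1, y in [1, 22]  -> 2 point(s)
  x = 20: RHS = 4, y in [2, 21]  -> 2 point(s)
  x = 21: RHS = 8, y in [10, 13]  -> 2 point(s)
  x = 22: RHS = 0, y in [0]  -> 1 point(s)
Affine points: 25. Add the point at infinity: total = 26.

#E(F_23) = 26


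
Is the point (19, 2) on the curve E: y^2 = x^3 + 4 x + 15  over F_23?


Check whether y^2 = x^3 + 4 x + 15 (mod 23) for (x, y) = (19, 2).
LHS: y^2 = 2^2 mod 23 = 4
RHS: x^3 + 4 x + 15 = 19^3 + 4*19 + 15 mod 23 = 4
LHS = RHS

Yes, on the curve


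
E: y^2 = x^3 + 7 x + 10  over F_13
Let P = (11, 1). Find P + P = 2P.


Doubling: s = (3 x1^2 + a) / (2 y1)
s = (3*11^2 + 7) / (2*1) mod 13 = 3
x3 = s^2 - 2 x1 mod 13 = 3^2 - 2*11 = 0
y3 = s (x1 - x3) - y1 mod 13 = 3 * (11 - 0) - 1 = 6

2P = (0, 6)


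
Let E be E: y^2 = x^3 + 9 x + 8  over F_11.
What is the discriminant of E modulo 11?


4 a^3 + 27 b^2 = 4*9^3 + 27*8^2 = 2916 + 1728 = 4644
Delta = -16 * (4644) = -74304
Delta mod 11 = 1

Delta = 1 (mod 11)


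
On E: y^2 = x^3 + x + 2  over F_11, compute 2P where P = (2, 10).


k = 2 = 10_2 (binary, LSB first: 01)
Double-and-add from P = (2, 10):
  bit 0 = 0: acc unchanged = O
  bit 1 = 1: acc = O + (8, 7) = (8, 7)

2P = (8, 7)


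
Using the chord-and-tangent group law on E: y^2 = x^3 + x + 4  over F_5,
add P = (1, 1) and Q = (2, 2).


P != Q, so use the chord formula.
s = (y2 - y1) / (x2 - x1) = (1) / (1) mod 5 = 1
x3 = s^2 - x1 - x2 mod 5 = 1^2 - 1 - 2 = 3
y3 = s (x1 - x3) - y1 mod 5 = 1 * (1 - 3) - 1 = 2

P + Q = (3, 2)


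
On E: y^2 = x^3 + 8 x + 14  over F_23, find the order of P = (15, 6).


Compute successive multiples of P until we hit O:
  1P = (15, 6)
  2P = (5, 15)
  3P = (16, 11)
  4P = (17, 7)
  5P = (20, 3)
  6P = (4, 15)
  7P = (6, 18)
  8P = (14, 8)
  ... (continuing to 22P)
  22P = O

ord(P) = 22


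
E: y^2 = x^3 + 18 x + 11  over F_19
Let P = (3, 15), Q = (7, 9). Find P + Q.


P != Q, so use the chord formula.
s = (y2 - y1) / (x2 - x1) = (13) / (4) mod 19 = 8
x3 = s^2 - x1 - x2 mod 19 = 8^2 - 3 - 7 = 16
y3 = s (x1 - x3) - y1 mod 19 = 8 * (3 - 16) - 15 = 14

P + Q = (16, 14)


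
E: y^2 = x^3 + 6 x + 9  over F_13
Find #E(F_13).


For each x in F_13, count y with y^2 = x^3 + 6 x + 9 mod 13:
  x = 0: RHS = 9, y in [3, 10]  -> 2 point(s)
  x = 1: RHS = 3, y in [4, 9]  -> 2 point(s)
  x = 2: RHS = 3, y in [4, 9]  -> 2 point(s)
  x = 6: RHS = 1, y in [1, 12]  -> 2 point(s)
  x = 7: RHS = 4, y in [2, 11]  -> 2 point(s)
  x = 8: RHS = 10, y in [6, 7]  -> 2 point(s)
  x = 9: RHS = 12, y in [5, 8]  -> 2 point(s)
  x = 10: RHS = 3, y in [4, 9]  -> 2 point(s)
Affine points: 16. Add the point at infinity: total = 17.

#E(F_13) = 17


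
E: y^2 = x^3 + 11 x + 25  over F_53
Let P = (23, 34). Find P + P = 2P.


Doubling: s = (3 x1^2 + a) / (2 y1)
s = (3*23^2 + 11) / (2*34) mod 53 = 50
x3 = s^2 - 2 x1 mod 53 = 50^2 - 2*23 = 16
y3 = s (x1 - x3) - y1 mod 53 = 50 * (23 - 16) - 34 = 51

2P = (16, 51)


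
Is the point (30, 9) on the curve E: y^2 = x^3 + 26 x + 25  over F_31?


Check whether y^2 = x^3 + 26 x + 25 (mod 31) for (x, y) = (30, 9).
LHS: y^2 = 9^2 mod 31 = 19
RHS: x^3 + 26 x + 25 = 30^3 + 26*30 + 25 mod 31 = 29
LHS != RHS

No, not on the curve


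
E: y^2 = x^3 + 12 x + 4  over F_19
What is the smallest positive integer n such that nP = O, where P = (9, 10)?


Compute successive multiples of P until we hit O:
  1P = (9, 10)
  2P = (8, 17)
  3P = (13, 18)
  4P = (1, 6)
  5P = (14, 16)
  6P = (2, 6)
  7P = (6, 8)
  8P = (15, 5)
  ... (continuing to 23P)
  23P = O

ord(P) = 23


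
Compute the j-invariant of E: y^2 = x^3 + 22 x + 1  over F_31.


Delta = -16(4 a^3 + 27 b^2) mod 31 = 3
-1728 * (4 a)^3 = -1728 * (4*22)^3 mod 31 = 23
j = 23 * 3^(-1) mod 31 = 18

j = 18 (mod 31)


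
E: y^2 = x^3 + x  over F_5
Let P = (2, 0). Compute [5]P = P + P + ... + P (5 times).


k = 5 = 101_2 (binary, LSB first: 101)
Double-and-add from P = (2, 0):
  bit 0 = 1: acc = O + (2, 0) = (2, 0)
  bit 1 = 0: acc unchanged = (2, 0)
  bit 2 = 1: acc = (2, 0) + O = (2, 0)

5P = (2, 0)


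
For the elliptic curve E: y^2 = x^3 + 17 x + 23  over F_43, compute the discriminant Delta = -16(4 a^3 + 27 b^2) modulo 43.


4 a^3 + 27 b^2 = 4*17^3 + 27*23^2 = 19652 + 14283 = 33935
Delta = -16 * (33935) = -542960
Delta mod 43 = 1

Delta = 1 (mod 43)


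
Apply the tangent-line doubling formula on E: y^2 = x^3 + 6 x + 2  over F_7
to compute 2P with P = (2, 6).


Doubling: s = (3 x1^2 + a) / (2 y1)
s = (3*2^2 + 6) / (2*6) mod 7 = 5
x3 = s^2 - 2 x1 mod 7 = 5^2 - 2*2 = 0
y3 = s (x1 - x3) - y1 mod 7 = 5 * (2 - 0) - 6 = 4

2P = (0, 4)


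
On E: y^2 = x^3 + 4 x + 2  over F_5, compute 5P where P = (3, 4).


k = 5 = 101_2 (binary, LSB first: 101)
Double-and-add from P = (3, 4):
  bit 0 = 1: acc = O + (3, 4) = (3, 4)
  bit 1 = 0: acc unchanged = (3, 4)
  bit 2 = 1: acc = (3, 4) + (3, 4) = (3, 1)

5P = (3, 1)


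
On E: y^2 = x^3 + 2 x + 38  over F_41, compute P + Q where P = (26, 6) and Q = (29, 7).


P != Q, so use the chord formula.
s = (y2 - y1) / (x2 - x1) = (1) / (3) mod 41 = 14
x3 = s^2 - x1 - x2 mod 41 = 14^2 - 26 - 29 = 18
y3 = s (x1 - x3) - y1 mod 41 = 14 * (26 - 18) - 6 = 24

P + Q = (18, 24)


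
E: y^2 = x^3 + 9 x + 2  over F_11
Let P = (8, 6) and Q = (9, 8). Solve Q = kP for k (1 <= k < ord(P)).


Enumerate multiples of P until we hit Q = (9, 8):
  1P = (8, 6)
  2P = (4, 6)
  3P = (10, 5)
  4P = (7, 10)
  5P = (1, 10)
  6P = (3, 10)
  7P = (9, 8)
Match found at i = 7.

k = 7


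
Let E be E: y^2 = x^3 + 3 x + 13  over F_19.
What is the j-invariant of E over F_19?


Delta = -16(4 a^3 + 27 b^2) mod 19 = 10
-1728 * (4 a)^3 = -1728 * (4*3)^3 mod 19 = 18
j = 18 * 10^(-1) mod 19 = 17

j = 17 (mod 19)


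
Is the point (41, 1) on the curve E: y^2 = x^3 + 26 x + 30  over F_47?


Check whether y^2 = x^3 + 26 x + 30 (mod 47) for (x, y) = (41, 1).
LHS: y^2 = 1^2 mod 47 = 1
RHS: x^3 + 26 x + 30 = 41^3 + 26*41 + 30 mod 47 = 34
LHS != RHS

No, not on the curve


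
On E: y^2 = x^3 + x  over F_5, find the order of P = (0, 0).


Compute successive multiples of P until we hit O:
  1P = (0, 0)
  2P = O

ord(P) = 2


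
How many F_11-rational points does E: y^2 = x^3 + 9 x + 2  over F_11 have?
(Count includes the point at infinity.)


For each x in F_11, count y with y^2 = x^3 + 9 x + 2 mod 11:
  x = 1: RHS = 1, y in [1, 10]  -> 2 point(s)
  x = 3: RHS = 1, y in [1, 10]  -> 2 point(s)
  x = 4: RHS = 3, y in [5, 6]  -> 2 point(s)
  x = 7: RHS = 1, y in [1, 10]  -> 2 point(s)
  x = 8: RHS = 3, y in [5, 6]  -> 2 point(s)
  x = 9: RHS = 9, y in [3, 8]  -> 2 point(s)
  x = 10: RHS = 3, y in [5, 6]  -> 2 point(s)
Affine points: 14. Add the point at infinity: total = 15.

#E(F_11) = 15
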